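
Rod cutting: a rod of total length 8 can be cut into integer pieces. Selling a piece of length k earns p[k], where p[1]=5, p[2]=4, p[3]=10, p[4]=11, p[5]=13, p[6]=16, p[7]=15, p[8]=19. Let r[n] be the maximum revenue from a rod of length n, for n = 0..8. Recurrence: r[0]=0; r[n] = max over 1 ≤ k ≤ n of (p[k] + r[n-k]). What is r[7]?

   n    0    1    2    3    4    5    6    7    8
r[n]    0    5   10   15   20   25   30   35   40

35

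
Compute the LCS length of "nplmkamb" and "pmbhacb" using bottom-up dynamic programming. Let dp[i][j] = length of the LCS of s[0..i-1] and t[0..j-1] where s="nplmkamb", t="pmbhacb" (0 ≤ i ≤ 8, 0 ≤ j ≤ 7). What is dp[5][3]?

2

   ''  p  m  b  h  a  c  b
''  0  0  0  0  0  0  0  0
 n  0  0  0  0  0  0  0  0
 p  0  1  1  1  1  1  1  1
 l  0  1  1  1  1  1  1  1
 m  0  1  2  2  2  2  2  2
 k  0  1  2  2  2  2  2  2
 a  0  1  2  2  2  3  3  3
 m  0  1  2  2  2  3  3  3
 b  0  1  2  3  3  3  3  4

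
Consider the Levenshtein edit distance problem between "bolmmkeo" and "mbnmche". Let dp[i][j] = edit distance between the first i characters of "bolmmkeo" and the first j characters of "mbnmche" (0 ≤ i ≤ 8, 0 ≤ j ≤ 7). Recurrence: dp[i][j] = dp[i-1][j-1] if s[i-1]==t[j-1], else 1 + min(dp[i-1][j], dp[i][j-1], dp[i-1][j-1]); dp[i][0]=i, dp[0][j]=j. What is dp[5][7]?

   ''  m  b  n  m  c  h  e
''  0  1  2  3  4  5  6  7
 b  1  1  1  2  3  4  5  6
 o  2  2  2  2  3  4  5  6
 l  3  3  3  3  3  4  5  6
 m  4  3  4  4  3  4  5  6
 m  5  4  4  5  4  4  5  6
 k  6  5  5  5  5  5  5  6
 e  7  6  6  6  6  6  6  5
 o  8  7  7  7  7  7  7  6

6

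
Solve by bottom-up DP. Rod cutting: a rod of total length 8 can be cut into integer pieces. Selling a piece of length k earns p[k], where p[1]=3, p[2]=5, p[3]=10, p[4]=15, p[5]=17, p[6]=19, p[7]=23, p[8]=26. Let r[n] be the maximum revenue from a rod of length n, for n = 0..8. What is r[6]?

   n    0    1    2    3    4    5    6    7    8
r[n]    0    3    6   10   15   18   21   25   30

21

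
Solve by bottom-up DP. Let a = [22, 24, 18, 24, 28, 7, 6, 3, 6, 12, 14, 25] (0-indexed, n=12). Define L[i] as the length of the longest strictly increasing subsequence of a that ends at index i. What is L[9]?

3

   i    0    1    2    3    4    5    6    7    8    9   10   11
a[i]   22   24   18   24   28    7    6    3    6   12   14   25
L[i]    1    2    1    2    3    1    1    1    2    3    4    5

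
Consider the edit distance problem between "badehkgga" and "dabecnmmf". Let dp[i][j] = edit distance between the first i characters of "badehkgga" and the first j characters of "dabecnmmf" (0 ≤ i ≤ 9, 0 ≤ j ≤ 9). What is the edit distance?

   ''  d  a  b  e  c  n  m  m  f
''  0  1  2  3  4  5  6  7  8  9
 b  1  1  2  2  3  4  5  6  7  8
 a  2  2  1  2  3  4  5  6  7  8
 d  3  2  2  2  3  4  5  6  7  8
 e  4  3  3  3  2  3  4  5  6  7
 h  5  4  4  4  3  3  4  5  6  7
 k  6  5  5  5  4  4  4  5  6  7
 g  7  6  6  6  5  5  5  5  6  7
 g  8  7  7  7  6  6  6  6  6  7
 a  9  8  7  8  7  7  7  7  7  7

7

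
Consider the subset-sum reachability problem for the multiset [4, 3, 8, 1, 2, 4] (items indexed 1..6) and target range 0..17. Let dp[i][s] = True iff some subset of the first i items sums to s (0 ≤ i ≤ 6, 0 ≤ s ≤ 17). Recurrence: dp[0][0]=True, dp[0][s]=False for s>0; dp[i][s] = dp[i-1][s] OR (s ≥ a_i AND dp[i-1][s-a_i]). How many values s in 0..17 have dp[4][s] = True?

i\s   0   1   2   3   4   5   6   7   8   9  10  11  12  13  14  15  16  17
  0   T   F   F   F   F   F   F   F   F   F   F   F   F   F   F   F   F   F
  1   T   F   F   F   T   F   F   F   F   F   F   F   F   F   F   F   F   F
  2   T   F   F   T   T   F   F   T   F   F   F   F   F   F   F   F   F   F
  3   T   F   F   T   T   F   F   T   T   F   F   T   T   F   F   T   F   F
  4   T   T   F   T   T   T   F   T   T   T   F   T   T   T   F   T   T   F
  5   T   T   T   T   T   T   T   T   T   T   T   T   T   T   T   T   T   T
  6   T   T   T   T   T   T   T   T   T   T   T   T   T   T   T   T   T   T

13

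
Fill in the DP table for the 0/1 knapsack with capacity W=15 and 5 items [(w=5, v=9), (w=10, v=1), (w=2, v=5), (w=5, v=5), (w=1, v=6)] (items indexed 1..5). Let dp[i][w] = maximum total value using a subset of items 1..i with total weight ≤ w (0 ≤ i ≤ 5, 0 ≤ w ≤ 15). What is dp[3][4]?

i\w   0   1   2   3   4   5   6   7   8   9  10  11  12  13  14  15
  0   0   0   0   0   0   0   0   0   0   0   0   0   0   0   0   0
  1   0   0   0   0   0   9   9   9   9   9   9   9   9   9   9   9
  2   0   0   0   0   0   9   9   9   9   9   9   9   9   9   9  10
  3   0   0   5   5   5   9   9  14  14  14  14  14  14  14  14  14
  4   0   0   5   5   5   9   9  14  14  14  14  14  19  19  19  19
  5   0   6   6  11  11  11  15  15  20  20  20  20  20  25  25  25

5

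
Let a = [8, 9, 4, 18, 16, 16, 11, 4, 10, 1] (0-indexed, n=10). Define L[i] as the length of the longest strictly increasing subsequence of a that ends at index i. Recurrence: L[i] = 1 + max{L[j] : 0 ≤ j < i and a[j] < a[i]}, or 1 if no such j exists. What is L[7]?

   i    0    1    2    3    4    5    6    7    8    9
a[i]    8    9    4   18   16   16   11    4   10    1
L[i]    1    2    1    3    3    3    3    1    3    1

1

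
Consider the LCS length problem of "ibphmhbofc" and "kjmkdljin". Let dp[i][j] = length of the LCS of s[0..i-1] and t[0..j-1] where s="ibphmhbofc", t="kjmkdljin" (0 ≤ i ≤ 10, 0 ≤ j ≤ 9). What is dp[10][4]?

1

   ''  k  j  m  k  d  l  j  i  n
''  0  0  0  0  0  0  0  0  0  0
 i  0  0  0  0  0  0  0  0  1  1
 b  0  0  0  0  0  0  0  0  1  1
 p  0  0  0  0  0  0  0  0  1  1
 h  0  0  0  0  0  0  0  0  1  1
 m  0  0  0  1  1  1  1  1  1  1
 h  0  0  0  1  1  1  1  1  1  1
 b  0  0  0  1  1  1  1  1  1  1
 o  0  0  0  1  1  1  1  1  1  1
 f  0  0  0  1  1  1  1  1  1  1
 c  0  0  0  1  1  1  1  1  1  1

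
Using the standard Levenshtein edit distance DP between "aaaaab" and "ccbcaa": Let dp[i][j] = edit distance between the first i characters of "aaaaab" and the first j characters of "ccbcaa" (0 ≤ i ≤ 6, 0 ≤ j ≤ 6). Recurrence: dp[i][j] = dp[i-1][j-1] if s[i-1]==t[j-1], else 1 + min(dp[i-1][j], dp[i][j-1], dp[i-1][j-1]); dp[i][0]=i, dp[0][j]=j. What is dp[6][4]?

   ''  c  c  b  c  a  a
''  0  1  2  3  4  5  6
 a  1  1  2  3  4  4  5
 a  2  2  2  3  4  4  4
 a  3  3  3  3  4  4  4
 a  4  4  4  4  4  4  4
 a  5  5  5  5  5  4  4
 b  6  6  6  5  6  5  5

6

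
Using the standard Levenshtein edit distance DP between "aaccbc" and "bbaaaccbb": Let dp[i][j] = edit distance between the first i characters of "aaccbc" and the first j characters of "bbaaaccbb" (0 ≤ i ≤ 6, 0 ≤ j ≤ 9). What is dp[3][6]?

3

   ''  b  b  a  a  a  c  c  b  b
''  0  1  2  3  4  5  6  7  8  9
 a  1  1  2  2  3  4  5  6  7  8
 a  2  2  2  2  2  3  4  5  6  7
 c  3  3  3  3  3  3  3  4  5  6
 c  4  4  4  4  4  4  3  3  4  5
 b  5  4  4  5  5  5  4  4  3  4
 c  6  5  5  5  6  6  5  4  4  4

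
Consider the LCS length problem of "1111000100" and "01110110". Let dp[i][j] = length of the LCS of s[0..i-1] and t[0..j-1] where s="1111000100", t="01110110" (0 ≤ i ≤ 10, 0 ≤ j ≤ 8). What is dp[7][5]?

4

   ''  0  1  1  1  0  1  1  0
''  0  0  0  0  0  0  0  0  0
 1  0  0  1  1  1  1  1  1  1
 1  0  0  1  2  2  2  2  2  2
 1  0  0  1  2  3  3  3  3  3
 1  0  0  1  2  3  3  4  4  4
 0  0  1  1  2  3  4  4  4  5
 0  0  1  1  2  3  4  4  4  5
 0  0  1  1  2  3  4  4  4  5
 1  0  1  2  2  3  4  5  5  5
 0  0  1  2  2  3  4  5  5  6
 0  0  1  2  2  3  4  5  5  6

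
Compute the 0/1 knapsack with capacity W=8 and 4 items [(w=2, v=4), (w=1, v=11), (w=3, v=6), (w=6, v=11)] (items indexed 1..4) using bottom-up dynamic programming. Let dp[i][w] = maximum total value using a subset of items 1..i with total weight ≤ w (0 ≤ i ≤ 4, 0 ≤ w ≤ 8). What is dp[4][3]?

i\w   0   1   2   3   4   5   6   7   8
  0   0   0   0   0   0   0   0   0   0
  1   0   0   4   4   4   4   4   4   4
  2   0  11  11  15  15  15  15  15  15
  3   0  11  11  15  17  17  21  21  21
  4   0  11  11  15  17  17  21  22  22

15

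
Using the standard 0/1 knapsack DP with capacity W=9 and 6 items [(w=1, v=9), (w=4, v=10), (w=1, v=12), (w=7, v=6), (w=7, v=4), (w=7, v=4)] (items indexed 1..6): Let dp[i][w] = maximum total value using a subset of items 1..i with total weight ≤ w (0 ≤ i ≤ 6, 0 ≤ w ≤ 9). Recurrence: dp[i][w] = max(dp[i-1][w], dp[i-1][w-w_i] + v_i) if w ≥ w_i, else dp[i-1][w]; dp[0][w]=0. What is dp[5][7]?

31

i\w   0   1   2   3   4   5   6   7   8   9
  0   0   0   0   0   0   0   0   0   0   0
  1   0   9   9   9   9   9   9   9   9   9
  2   0   9   9   9  10  19  19  19  19  19
  3   0  12  21  21  21  22  31  31  31  31
  4   0  12  21  21  21  22  31  31  31  31
  5   0  12  21  21  21  22  31  31  31  31
  6   0  12  21  21  21  22  31  31  31  31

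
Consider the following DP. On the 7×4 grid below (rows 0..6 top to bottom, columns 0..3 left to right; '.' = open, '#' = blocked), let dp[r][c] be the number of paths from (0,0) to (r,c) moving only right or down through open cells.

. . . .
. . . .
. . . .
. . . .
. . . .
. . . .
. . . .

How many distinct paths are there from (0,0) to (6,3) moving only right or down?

r\c   0   1   2   3
  0   1   1   1   1
  1   1   2   3   4
  2   1   3   6  10
  3   1   4  10  20
  4   1   5  15  35
  5   1   6  21  56
  6   1   7  28  84

84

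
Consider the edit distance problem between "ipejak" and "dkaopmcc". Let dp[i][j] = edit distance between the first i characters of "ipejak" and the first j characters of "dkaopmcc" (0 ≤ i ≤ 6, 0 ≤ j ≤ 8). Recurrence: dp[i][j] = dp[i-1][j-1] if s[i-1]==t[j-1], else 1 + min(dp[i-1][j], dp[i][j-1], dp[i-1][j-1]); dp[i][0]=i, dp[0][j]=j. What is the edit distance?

   ''  d  k  a  o  p  m  c  c
''  0  1  2  3  4  5  6  7  8
 i  1  1  2  3  4  5  6  7  8
 p  2  2  2  3  4  4  5  6  7
 e  3  3  3  3  4  5  5  6  7
 j  4  4  4  4  4  5  6  6  7
 a  5  5  5  4  5  5  6  7  7
 k  6  6  5  5  5  6  6  7  8

8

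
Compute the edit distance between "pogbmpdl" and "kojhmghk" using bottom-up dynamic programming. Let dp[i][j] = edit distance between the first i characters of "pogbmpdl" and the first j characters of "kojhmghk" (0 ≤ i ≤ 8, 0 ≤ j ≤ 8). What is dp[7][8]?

6

   ''  k  o  j  h  m  g  h  k
''  0  1  2  3  4  5  6  7  8
 p  1  1  2  3  4  5  6  7  8
 o  2  2  1  2  3  4  5  6  7
 g  3  3  2  2  3  4  4  5  6
 b  4  4  3  3  3  4  5  5  6
 m  5  5  4  4  4  3  4  5  6
 p  6  6  5  5  5  4  4  5  6
 d  7  7  6  6  6  5  5  5  6
 l  8  8  7  7  7  6  6  6  6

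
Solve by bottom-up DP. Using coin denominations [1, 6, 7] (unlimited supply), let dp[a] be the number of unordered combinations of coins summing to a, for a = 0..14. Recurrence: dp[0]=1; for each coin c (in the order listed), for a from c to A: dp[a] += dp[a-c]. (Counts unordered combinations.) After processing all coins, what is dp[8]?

after  coin     0     1     2     3     4     5     6     7     8     9    10    11    12    13    14
          1     1     1     1     1     1     1     1     1     1     1     1     1     1     1     1
          6     1     1     1     1     1     1     2     2     2     2     2     2     3     3     3
          7     1     1     1     1     1     1     2     3     3     3     3     3     4     5     6

3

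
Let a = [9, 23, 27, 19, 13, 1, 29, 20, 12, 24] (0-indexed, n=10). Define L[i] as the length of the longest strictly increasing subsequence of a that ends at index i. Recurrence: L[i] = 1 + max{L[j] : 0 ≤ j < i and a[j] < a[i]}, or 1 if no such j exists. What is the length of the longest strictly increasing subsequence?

4

   i    0    1    2    3    4    5    6    7    8    9
a[i]    9   23   27   19   13    1   29   20   12   24
L[i]    1    2    3    2    2    1    4    3    2    4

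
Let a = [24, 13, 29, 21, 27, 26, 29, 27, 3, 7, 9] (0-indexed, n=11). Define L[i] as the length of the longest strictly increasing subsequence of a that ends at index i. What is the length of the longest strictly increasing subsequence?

4

   i    0    1    2    3    4    5    6    7    8    9   10
a[i]   24   13   29   21   27   26   29   27    3    7    9
L[i]    1    1    2    2    3    3    4    4    1    2    3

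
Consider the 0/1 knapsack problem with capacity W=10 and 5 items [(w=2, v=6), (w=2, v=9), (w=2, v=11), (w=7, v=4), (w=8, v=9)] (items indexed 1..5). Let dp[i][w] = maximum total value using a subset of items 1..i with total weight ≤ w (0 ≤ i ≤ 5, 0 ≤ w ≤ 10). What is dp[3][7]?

i\w   0   1   2   3   4   5   6   7   8   9  10
  0   0   0   0   0   0   0   0   0   0   0   0
  1   0   0   6   6   6   6   6   6   6   6   6
  2   0   0   9   9  15  15  15  15  15  15  15
  3   0   0  11  11  20  20  26  26  26  26  26
  4   0   0  11  11  20  20  26  26  26  26  26
  5   0   0  11  11  20  20  26  26  26  26  26

26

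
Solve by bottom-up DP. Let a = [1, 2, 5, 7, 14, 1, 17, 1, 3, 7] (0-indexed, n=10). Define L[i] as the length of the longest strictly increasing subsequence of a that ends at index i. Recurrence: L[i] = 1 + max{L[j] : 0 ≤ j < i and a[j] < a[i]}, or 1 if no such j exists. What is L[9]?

   i    0    1    2    3    4    5    6    7    8    9
a[i]    1    2    5    7   14    1   17    1    3    7
L[i]    1    2    3    4    5    1    6    1    3    4

4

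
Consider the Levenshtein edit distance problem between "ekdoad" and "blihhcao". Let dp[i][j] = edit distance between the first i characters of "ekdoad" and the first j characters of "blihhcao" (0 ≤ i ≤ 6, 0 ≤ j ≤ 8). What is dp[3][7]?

7

   ''  b  l  i  h  h  c  a  o
''  0  1  2  3  4  5  6  7  8
 e  1  1  2  3  4  5  6  7  8
 k  2  2  2  3  4  5  6  7  8
 d  3  3  3  3  4  5  6  7  8
 o  4  4  4  4  4  5  6  7  7
 a  5  5  5  5  5  5  6  6  7
 d  6  6  6  6  6  6  6  7  7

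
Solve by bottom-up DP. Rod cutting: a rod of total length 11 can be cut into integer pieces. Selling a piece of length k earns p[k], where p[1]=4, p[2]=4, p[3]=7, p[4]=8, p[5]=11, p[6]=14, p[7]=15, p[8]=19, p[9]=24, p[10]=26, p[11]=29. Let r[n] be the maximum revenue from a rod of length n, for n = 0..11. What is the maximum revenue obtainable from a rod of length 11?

44

   n    0    1    2    3    4    5    6    7    8    9   10   11
r[n]    0    4    8   12   16   20   24   28   32   36   40   44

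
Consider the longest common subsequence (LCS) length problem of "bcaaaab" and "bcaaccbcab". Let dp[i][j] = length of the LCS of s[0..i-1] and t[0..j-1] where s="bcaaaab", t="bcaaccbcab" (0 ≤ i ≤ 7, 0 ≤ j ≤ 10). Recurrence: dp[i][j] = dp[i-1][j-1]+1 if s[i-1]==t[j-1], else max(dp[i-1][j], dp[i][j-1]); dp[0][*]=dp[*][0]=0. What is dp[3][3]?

3

   ''  b  c  a  a  c  c  b  c  a  b
''  0  0  0  0  0  0  0  0  0  0  0
 b  0  1  1  1  1  1  1  1  1  1  1
 c  0  1  2  2  2  2  2  2  2  2  2
 a  0  1  2  3  3  3  3  3  3  3  3
 a  0  1  2  3  4  4  4  4  4  4  4
 a  0  1  2  3  4  4  4  4  4  5  5
 a  0  1  2  3  4  4  4  4  4  5  5
 b  0  1  2  3  4  4  4  5  5  5  6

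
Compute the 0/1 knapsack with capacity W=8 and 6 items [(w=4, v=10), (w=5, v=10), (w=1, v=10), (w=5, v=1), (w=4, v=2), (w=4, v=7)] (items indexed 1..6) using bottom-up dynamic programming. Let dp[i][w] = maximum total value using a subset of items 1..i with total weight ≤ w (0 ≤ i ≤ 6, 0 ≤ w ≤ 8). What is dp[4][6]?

i\w   0   1   2   3   4   5   6   7   8
  0   0   0   0   0   0   0   0   0   0
  1   0   0   0   0  10  10  10  10  10
  2   0   0   0   0  10  10  10  10  10
  3   0  10  10  10  10  20  20  20  20
  4   0  10  10  10  10  20  20  20  20
  5   0  10  10  10  10  20  20  20  20
  6   0  10  10  10  10  20  20  20  20

20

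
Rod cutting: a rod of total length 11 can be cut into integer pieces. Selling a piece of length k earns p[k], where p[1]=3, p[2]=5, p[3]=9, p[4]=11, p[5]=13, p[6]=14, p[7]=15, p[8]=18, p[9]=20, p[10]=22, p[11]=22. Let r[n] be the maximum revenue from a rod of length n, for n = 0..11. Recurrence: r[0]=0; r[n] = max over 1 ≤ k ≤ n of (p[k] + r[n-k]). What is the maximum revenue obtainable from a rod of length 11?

   n    0    1    2    3    4    5    6    7    8    9   10   11
r[n]    0    3    6    9   12   15   18   21   24   27   30   33

33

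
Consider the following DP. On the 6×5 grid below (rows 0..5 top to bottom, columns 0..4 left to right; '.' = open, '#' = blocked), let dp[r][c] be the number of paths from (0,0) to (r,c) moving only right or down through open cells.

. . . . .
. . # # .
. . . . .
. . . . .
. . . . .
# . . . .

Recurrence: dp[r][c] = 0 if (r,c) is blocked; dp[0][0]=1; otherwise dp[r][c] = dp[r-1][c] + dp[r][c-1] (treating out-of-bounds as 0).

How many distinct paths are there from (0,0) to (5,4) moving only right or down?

75

r\c   0   1   2   3   4
  0   1   1   1   1   1
  1   1   2   0   0   1
  2   1   3   3   3   4
  3   1   4   7  10  14
  4   1   5  12  22  36
  5   0   5  17  39  75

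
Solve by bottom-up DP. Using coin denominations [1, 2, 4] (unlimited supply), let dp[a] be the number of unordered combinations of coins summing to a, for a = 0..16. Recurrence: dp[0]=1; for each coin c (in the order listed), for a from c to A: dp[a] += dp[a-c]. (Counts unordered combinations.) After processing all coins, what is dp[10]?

12

after  coin     0     1     2     3     4     5     6     7     8     9    10    11    12    13    14    15    16
          1     1     1     1     1     1     1     1     1     1     1     1     1     1     1     1     1     1
          2     1     1     2     2     3     3     4     4     5     5     6     6     7     7     8     8     9
          4     1     1     2     2     4     4     6     6     9     9    12    12    16    16    20    20    25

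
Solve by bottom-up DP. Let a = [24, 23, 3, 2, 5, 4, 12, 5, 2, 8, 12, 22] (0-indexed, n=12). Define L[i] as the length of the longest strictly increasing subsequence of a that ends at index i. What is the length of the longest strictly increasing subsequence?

   i    0    1    2    3    4    5    6    7    8    9   10   11
a[i]   24   23    3    2    5    4   12    5    2    8   12   22
L[i]    1    1    1    1    2    2    3    3    1    4    5    6

6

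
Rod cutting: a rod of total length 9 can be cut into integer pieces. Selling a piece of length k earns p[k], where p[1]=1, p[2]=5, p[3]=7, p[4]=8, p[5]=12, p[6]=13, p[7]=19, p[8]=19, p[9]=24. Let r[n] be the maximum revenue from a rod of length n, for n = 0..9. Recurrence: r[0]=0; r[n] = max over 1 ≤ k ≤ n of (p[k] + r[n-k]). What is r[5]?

   n    0    1    2    3    4    5    6    7    8    9
r[n]    0    1    5    7   10   12   15   19   20   24

12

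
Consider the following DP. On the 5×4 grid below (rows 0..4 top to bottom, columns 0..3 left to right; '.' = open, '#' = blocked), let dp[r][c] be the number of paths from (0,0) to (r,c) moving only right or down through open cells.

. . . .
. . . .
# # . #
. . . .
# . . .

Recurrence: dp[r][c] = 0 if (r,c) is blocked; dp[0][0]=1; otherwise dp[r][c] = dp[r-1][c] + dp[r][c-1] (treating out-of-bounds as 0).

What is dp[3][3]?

r\c   0   1   2   3
  0   1   1   1   1
  1   1   2   3   4
  2   0   0   3   0
  3   0   0   3   3
  4   0   0   3   6

3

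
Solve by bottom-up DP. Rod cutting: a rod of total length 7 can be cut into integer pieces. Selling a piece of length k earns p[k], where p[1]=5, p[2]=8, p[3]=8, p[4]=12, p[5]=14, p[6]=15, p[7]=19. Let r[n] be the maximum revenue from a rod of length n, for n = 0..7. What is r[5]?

   n    0    1    2    3    4    5    6    7
r[n]    0    5   10   15   20   25   30   35

25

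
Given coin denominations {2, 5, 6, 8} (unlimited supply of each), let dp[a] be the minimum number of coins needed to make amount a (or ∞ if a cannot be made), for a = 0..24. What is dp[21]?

3

 a  0  1  2  3  4  5  6  7  8  9 10 11 12 13 14 15 16 17 18 19 20 21 22 23 24
dp  0  -  1  -  2  1  1  2  1  3  2  2  2  2  2  3  2  3  3  3  3  3  3  4  3
(- denotes ∞ / unreachable)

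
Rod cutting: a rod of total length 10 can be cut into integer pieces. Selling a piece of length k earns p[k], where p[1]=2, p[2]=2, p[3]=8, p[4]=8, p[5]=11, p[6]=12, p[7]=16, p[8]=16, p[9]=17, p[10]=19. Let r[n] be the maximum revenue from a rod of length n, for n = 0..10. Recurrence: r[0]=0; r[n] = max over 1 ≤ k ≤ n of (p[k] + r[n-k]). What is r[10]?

26

   n    0    1    2    3    4    5    6    7    8    9   10
r[n]    0    2    4    8   10   12   16   18   20   24   26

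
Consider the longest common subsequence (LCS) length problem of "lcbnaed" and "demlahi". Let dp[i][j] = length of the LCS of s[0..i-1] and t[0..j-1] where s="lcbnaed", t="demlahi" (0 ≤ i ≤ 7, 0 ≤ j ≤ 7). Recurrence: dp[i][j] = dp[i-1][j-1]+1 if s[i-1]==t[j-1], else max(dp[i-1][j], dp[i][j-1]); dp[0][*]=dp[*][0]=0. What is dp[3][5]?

   ''  d  e  m  l  a  h  i
''  0  0  0  0  0  0  0  0
 l  0  0  0  0  1  1  1  1
 c  0  0  0  0  1  1  1  1
 b  0  0  0  0  1  1  1  1
 n  0  0  0  0  1  1  1  1
 a  0  0  0  0  1  2  2  2
 e  0  0  1  1  1  2  2  2
 d  0  1  1  1  1  2  2  2

1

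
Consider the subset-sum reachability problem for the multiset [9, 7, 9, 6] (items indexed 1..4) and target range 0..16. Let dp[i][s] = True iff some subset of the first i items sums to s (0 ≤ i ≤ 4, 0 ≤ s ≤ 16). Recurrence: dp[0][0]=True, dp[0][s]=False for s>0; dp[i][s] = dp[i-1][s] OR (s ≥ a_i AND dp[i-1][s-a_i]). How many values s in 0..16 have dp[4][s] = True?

i\s   0   1   2   3   4   5   6   7   8   9  10  11  12  13  14  15  16
  0   T   F   F   F   F   F   F   F   F   F   F   F   F   F   F   F   F
  1   T   F   F   F   F   F   F   F   F   T   F   F   F   F   F   F   F
  2   T   F   F   F   F   F   F   T   F   T   F   F   F   F   F   F   T
  3   T   F   F   F   F   F   F   T   F   T   F   F   F   F   F   F   T
  4   T   F   F   F   F   F   T   T   F   T   F   F   F   T   F   T   T

7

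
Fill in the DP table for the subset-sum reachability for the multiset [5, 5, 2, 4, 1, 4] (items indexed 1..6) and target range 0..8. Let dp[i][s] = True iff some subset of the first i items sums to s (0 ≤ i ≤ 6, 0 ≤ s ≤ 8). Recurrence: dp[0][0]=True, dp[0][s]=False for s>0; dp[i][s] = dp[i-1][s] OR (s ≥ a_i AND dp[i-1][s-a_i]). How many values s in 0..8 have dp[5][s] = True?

9

i\s   0   1   2   3   4   5   6   7   8
  0   T   F   F   F   F   F   F   F   F
  1   T   F   F   F   F   T   F   F   F
  2   T   F   F   F   F   T   F   F   F
  3   T   F   T   F   F   T   F   T   F
  4   T   F   T   F   T   T   T   T   F
  5   T   T   T   T   T   T   T   T   T
  6   T   T   T   T   T   T   T   T   T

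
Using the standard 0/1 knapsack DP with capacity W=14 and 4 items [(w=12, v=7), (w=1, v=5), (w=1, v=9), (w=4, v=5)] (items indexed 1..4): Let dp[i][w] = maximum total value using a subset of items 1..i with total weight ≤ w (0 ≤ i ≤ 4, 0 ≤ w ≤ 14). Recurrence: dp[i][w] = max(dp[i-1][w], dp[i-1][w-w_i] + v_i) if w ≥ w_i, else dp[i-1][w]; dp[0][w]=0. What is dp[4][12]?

19

i\w   0   1   2   3   4   5   6   7   8   9  10  11  12  13  14
  0   0   0   0   0   0   0   0   0   0   0   0   0   0   0   0
  1   0   0   0   0   0   0   0   0   0   0   0   0   7   7   7
  2   0   5   5   5   5   5   5   5   5   5   5   5   7  12  12
  3   0   9  14  14  14  14  14  14  14  14  14  14  14  16  21
  4   0   9  14  14  14  14  19  19  19  19  19  19  19  19  21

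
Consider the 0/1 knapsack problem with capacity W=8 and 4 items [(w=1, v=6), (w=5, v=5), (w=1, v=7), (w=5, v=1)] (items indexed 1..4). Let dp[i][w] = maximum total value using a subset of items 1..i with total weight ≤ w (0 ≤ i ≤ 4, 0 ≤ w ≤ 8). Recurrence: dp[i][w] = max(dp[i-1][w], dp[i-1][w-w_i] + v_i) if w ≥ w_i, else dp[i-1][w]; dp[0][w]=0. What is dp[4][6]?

i\w   0   1   2   3   4   5   6   7   8
  0   0   0   0   0   0   0   0   0   0
  1   0   6   6   6   6   6   6   6   6
  2   0   6   6   6   6   6  11  11  11
  3   0   7  13  13  13  13  13  18  18
  4   0   7  13  13  13  13  13  18  18

13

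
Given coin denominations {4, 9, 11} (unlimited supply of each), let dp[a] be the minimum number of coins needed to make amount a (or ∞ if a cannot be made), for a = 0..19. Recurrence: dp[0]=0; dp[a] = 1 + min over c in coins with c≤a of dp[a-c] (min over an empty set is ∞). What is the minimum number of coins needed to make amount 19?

 a  0  1  2  3  4  5  6  7  8  9 10 11 12 13 14 15 16 17 18 19
dp  0  -  -  -  1  -  -  -  2  1  -  1  3  2  -  2  4  3  2  3
(- denotes ∞ / unreachable)

3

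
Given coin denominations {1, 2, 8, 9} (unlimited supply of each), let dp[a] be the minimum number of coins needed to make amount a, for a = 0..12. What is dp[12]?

3

 a  0  1  2  3  4  5  6  7  8  9 10 11 12
dp  0  1  1  2  2  3  3  4  1  1  2  2  3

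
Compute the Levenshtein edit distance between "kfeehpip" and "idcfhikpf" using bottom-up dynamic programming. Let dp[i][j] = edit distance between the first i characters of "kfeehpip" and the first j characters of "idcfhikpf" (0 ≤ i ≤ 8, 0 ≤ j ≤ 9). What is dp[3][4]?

   ''  i  d  c  f  h  i  k  p  f
''  0  1  2  3  4  5  6  7  8  9
 k  1  1  2  3  4  5  6  6  7  8
 f  2  2  2  3  3  4  5  6  7  7
 e  3  3  3  3  4  4  5  6  7  8
 e  4  4  4  4  4  5  5  6  7  8
 h  5  5  5  5  5  4  5  6  7  8
 p  6  6  6  6  6  5  5  6  6  7
 i  7  6  7  7  7  6  5  6  7  7
 p  8  7  7  8  8  7  6  6  6  7

4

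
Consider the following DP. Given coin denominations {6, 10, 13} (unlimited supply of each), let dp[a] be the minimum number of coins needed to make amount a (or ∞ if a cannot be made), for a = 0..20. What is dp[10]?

 a  0  1  2  3  4  5  6  7  8  9 10 11 12 13 14 15 16 17 18 19 20
dp  0  -  -  -  -  -  1  -  -  -  1  -  2  1  -  -  2  -  3  2  2
(- denotes ∞ / unreachable)

1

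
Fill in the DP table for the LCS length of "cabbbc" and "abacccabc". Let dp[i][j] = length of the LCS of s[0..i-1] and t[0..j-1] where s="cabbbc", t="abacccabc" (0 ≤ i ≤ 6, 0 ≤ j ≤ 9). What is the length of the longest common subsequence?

4

   ''  a  b  a  c  c  c  a  b  c
''  0  0  0  0  0  0  0  0  0  0
 c  0  0  0  0  1  1  1  1  1  1
 a  0  1  1  1  1  1  1  2  2  2
 b  0  1  2  2  2  2  2  2  3  3
 b  0  1  2  2  2  2  2  2  3  3
 b  0  1  2  2  2  2  2  2  3  3
 c  0  1  2  2  3  3  3  3  3  4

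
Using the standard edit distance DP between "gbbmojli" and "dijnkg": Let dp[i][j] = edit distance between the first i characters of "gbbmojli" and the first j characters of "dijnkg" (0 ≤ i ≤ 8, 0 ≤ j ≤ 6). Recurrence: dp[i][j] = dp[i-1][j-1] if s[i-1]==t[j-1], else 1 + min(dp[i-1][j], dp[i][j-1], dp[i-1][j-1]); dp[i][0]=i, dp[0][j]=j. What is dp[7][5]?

7

   ''  d  i  j  n  k  g
''  0  1  2  3  4  5  6
 g  1  1  2  3  4  5  5
 b  2  2  2  3  4  5  6
 b  3  3  3  3  4  5  6
 m  4  4  4  4  4  5  6
 o  5  5  5  5  5  5  6
 j  6  6  6  5  6  6  6
 l  7  7  7  6  6  7  7
 i  8  8  7  7  7  7  8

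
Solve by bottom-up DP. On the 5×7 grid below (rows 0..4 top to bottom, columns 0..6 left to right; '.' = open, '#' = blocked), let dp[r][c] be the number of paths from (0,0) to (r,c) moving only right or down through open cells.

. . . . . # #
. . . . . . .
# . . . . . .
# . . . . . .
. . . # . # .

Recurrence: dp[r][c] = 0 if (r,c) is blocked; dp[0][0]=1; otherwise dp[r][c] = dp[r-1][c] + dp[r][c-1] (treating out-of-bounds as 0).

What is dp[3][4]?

30

r\c   0   1   2   3   4   5   6
  0   1   1   1   1   1   0   0
  1   1   2   3   4   5   5   5
  2   0   2   5   9  14  19  24
  3   0   2   7  16  30  49  73
  4   0   2   9   0  30   0  73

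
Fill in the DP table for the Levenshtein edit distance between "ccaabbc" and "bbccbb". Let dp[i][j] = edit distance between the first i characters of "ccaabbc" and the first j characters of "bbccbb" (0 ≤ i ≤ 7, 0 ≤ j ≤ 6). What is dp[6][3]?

5

   ''  b  b  c  c  b  b
''  0  1  2  3  4  5  6
 c  1  1  2  2  3  4  5
 c  2  2  2  2  2  3  4
 a  3  3  3  3  3  3  4
 a  4  4  4  4  4  4  4
 b  5  4  4  5  5  4  4
 b  6  5  4  5  6  5  4
 c  7  6  5  4  5  6  5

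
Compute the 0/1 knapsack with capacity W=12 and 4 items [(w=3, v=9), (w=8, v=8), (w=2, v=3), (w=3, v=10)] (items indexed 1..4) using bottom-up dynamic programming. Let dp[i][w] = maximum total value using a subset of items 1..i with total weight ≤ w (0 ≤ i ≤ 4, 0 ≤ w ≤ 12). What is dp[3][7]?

i\w   0   1   2   3   4   5   6   7   8   9  10  11  12
  0   0   0   0   0   0   0   0   0   0   0   0   0   0
  1   0   0   0   9   9   9   9   9   9   9   9   9   9
  2   0   0   0   9   9   9   9   9   9   9   9  17  17
  3   0   0   3   9   9  12  12  12  12  12  12  17  17
  4   0   0   3  10  10  13  19  19  22  22  22  22  22

12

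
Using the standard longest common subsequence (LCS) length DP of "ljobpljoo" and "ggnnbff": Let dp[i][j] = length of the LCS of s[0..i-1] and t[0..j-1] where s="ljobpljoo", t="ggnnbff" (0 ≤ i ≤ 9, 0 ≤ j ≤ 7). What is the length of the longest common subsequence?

1

   ''  g  g  n  n  b  f  f
''  0  0  0  0  0  0  0  0
 l  0  0  0  0  0  0  0  0
 j  0  0  0  0  0  0  0  0
 o  0  0  0  0  0  0  0  0
 b  0  0  0  0  0  1  1  1
 p  0  0  0  0  0  1  1  1
 l  0  0  0  0  0  1  1  1
 j  0  0  0  0  0  1  1  1
 o  0  0  0  0  0  1  1  1
 o  0  0  0  0  0  1  1  1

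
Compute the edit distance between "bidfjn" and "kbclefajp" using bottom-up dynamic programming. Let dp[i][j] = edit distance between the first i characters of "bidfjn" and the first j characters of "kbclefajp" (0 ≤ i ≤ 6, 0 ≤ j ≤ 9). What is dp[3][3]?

3

   ''  k  b  c  l  e  f  a  j  p
''  0  1  2  3  4  5  6  7  8  9
 b  1  1  1  2  3  4  5  6  7  8
 i  2  2  2  2  3  4  5  6  7  8
 d  3  3  3  3  3  4  5  6  7  8
 f  4  4  4  4  4  4  4  5  6  7
 j  5  5  5  5  5  5  5  5  5  6
 n  6  6  6  6  6  6  6  6  6  6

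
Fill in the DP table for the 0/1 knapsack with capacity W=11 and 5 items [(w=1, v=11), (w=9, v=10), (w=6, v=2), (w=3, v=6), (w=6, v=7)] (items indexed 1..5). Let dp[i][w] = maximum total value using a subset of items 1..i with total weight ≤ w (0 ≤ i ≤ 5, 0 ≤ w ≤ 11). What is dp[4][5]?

17

i\w   0   1   2   3   4   5   6   7   8   9  10  11
  0   0   0   0   0   0   0   0   0   0   0   0   0
  1   0  11  11  11  11  11  11  11  11  11  11  11
  2   0  11  11  11  11  11  11  11  11  11  21  21
  3   0  11  11  11  11  11  11  13  13  13  21  21
  4   0  11  11  11  17  17  17  17  17  17  21  21
  5   0  11  11  11  17  17  17  18  18  18  24  24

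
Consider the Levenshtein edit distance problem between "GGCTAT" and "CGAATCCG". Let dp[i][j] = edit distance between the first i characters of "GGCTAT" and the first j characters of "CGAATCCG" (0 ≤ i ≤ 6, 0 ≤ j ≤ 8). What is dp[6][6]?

   ''  C  G  A  A  T  C  C  G
''  0  1  2  3  4  5  6  7  8
 G  1  1  1  2  3  4  5  6  7
 G  2  2  1  2  3  4  5  6  6
 C  3  2  2  2  3  4  4  5  6
 T  4  3  3  3  3  3  4  5  6
 A  5  4  4  3  3  4  4  5  6
 T  6  5  5  4  4  3  4  5  6

4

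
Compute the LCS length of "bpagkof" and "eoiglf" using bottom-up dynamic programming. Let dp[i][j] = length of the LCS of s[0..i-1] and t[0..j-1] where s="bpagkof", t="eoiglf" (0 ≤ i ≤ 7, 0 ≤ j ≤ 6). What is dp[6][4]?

1

   ''  e  o  i  g  l  f
''  0  0  0  0  0  0  0
 b  0  0  0  0  0  0  0
 p  0  0  0  0  0  0  0
 a  0  0  0  0  0  0  0
 g  0  0  0  0  1  1  1
 k  0  0  0  0  1  1  1
 o  0  0  1  1  1  1  1
 f  0  0  1  1  1  1  2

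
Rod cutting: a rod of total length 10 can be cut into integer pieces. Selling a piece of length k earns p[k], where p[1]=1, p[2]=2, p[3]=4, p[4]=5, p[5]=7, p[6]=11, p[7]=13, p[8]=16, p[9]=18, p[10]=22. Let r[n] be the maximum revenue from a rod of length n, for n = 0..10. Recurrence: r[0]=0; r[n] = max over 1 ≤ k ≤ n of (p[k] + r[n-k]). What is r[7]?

13

   n    0    1    2    3    4    5    6    7    8    9   10
r[n]    0    1    2    4    5    7   11   13   16   18   22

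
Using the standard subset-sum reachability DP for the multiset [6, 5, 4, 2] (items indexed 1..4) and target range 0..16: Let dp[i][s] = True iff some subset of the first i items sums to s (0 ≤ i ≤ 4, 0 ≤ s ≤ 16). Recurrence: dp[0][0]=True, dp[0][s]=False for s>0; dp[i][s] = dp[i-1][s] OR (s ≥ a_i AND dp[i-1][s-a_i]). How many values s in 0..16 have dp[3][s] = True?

8

i\s   0   1   2   3   4   5   6   7   8   9  10  11  12  13  14  15  16
  0   T   F   F   F   F   F   F   F   F   F   F   F   F   F   F   F   F
  1   T   F   F   F   F   F   T   F   F   F   F   F   F   F   F   F   F
  2   T   F   F   F   F   T   T   F   F   F   F   T   F   F   F   F   F
  3   T   F   F   F   T   T   T   F   F   T   T   T   F   F   F   T   F
  4   T   F   T   F   T   T   T   T   T   T   T   T   T   T   F   T   F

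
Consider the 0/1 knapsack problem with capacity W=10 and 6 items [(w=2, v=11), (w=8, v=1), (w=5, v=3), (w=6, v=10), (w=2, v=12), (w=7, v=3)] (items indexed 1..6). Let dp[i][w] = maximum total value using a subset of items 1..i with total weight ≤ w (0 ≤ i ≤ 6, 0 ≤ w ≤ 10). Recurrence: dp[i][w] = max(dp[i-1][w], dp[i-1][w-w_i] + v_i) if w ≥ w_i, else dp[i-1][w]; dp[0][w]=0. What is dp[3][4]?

11

i\w   0   1   2   3   4   5   6   7   8   9  10
  0   0   0   0   0   0   0   0   0   0   0   0
  1   0   0  11  11  11  11  11  11  11  11  11
  2   0   0  11  11  11  11  11  11  11  11  12
  3   0   0  11  11  11  11  11  14  14  14  14
  4   0   0  11  11  11  11  11  14  21  21  21
  5   0   0  12  12  23  23  23  23  23  26  33
  6   0   0  12  12  23  23  23  23  23  26  33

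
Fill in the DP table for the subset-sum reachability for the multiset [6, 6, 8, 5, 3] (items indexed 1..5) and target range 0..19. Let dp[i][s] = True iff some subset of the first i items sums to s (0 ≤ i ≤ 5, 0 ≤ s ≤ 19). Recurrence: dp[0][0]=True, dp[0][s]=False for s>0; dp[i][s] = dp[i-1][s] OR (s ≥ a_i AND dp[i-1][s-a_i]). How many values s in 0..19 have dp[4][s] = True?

i\s   0   1   2   3   4   5   6   7   8   9  10  11  12  13  14  15  16  17  18  19
  0   T   F   F   F   F   F   F   F   F   F   F   F   F   F   F   F   F   F   F   F
  1   T   F   F   F   F   F   T   F   F   F   F   F   F   F   F   F   F   F   F   F
  2   T   F   F   F   F   F   T   F   F   F   F   F   T   F   F   F   F   F   F   F
  3   T   F   F   F   F   F   T   F   T   F   F   F   T   F   T   F   F   F   F   F
  4   T   F   F   F   F   T   T   F   T   F   F   T   T   T   T   F   F   T   F   T
  5   T   F   F   T   F   T   T   F   T   T   F   T   T   T   T   T   T   T   F   T

10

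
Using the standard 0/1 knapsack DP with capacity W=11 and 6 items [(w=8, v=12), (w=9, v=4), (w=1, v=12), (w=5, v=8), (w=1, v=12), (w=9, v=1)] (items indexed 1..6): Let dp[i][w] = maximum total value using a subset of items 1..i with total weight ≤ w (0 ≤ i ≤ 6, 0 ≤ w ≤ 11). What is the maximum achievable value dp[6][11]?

36

i\w   0   1   2   3   4   5   6   7   8   9  10  11
  0   0   0   0   0   0   0   0   0   0   0   0   0
  1   0   0   0   0   0   0   0   0  12  12  12  12
  2   0   0   0   0   0   0   0   0  12  12  12  12
  3   0  12  12  12  12  12  12  12  12  24  24  24
  4   0  12  12  12  12  12  20  20  20  24  24  24
  5   0  12  24  24  24  24  24  32  32  32  36  36
  6   0  12  24  24  24  24  24  32  32  32  36  36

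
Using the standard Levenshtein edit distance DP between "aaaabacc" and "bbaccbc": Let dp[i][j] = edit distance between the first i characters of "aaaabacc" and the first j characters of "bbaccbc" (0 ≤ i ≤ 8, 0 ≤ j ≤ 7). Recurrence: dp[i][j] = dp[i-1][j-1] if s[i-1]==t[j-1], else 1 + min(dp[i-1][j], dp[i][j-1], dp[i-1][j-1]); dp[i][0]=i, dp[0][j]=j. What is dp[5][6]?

   ''  b  b  a  c  c  b  c
''  0  1  2  3  4  5  6  7
 a  1  1  2  2  3  4  5  6
 a  2  2  2  2  3  4  5  6
 a  3  3  3  2  3  4  5  6
 a  4  4  4  3  3  4  5  6
 b  5  4  4  4  4  4  4  5
 a  6  5  5  4  5  5  5  5
 c  7  6  6  5  4  5  6  5
 c  8  7  7  6  5  4  5  6

4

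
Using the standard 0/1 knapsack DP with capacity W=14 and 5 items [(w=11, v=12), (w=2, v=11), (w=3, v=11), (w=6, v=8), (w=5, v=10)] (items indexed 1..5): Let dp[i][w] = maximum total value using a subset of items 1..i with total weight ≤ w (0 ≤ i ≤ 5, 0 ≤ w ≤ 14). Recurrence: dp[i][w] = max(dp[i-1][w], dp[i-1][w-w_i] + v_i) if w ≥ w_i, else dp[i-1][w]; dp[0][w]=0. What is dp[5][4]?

11

i\w   0   1   2   3   4   5   6   7   8   9  10  11  12  13  14
  0   0   0   0   0   0   0   0   0   0   0   0   0   0   0   0
  1   0   0   0   0   0   0   0   0   0   0   0  12  12  12  12
  2   0   0  11  11  11  11  11  11  11  11  11  12  12  23  23
  3   0   0  11  11  11  22  22  22  22  22  22  22  22  23  23
  4   0   0  11  11  11  22  22  22  22  22  22  30  30  30  30
  5   0   0  11  11  11  22  22  22  22  22  32  32  32  32  32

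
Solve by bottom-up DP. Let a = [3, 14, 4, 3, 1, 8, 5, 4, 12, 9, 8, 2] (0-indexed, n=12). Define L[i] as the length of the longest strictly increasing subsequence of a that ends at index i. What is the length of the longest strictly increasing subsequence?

   i    0    1    2    3    4    5    6    7    8    9   10   11
a[i]    3   14    4    3    1    8    5    4   12    9    8    2
L[i]    1    2    2    1    1    3    3    2    4    4    4    2

4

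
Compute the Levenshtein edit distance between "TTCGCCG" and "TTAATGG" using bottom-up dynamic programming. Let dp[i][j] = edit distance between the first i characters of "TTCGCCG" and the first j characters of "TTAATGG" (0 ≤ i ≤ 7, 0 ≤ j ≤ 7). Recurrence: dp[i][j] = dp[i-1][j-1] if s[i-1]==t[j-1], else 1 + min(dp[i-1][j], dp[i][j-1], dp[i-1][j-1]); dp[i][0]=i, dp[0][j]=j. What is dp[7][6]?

4

   ''  T  T  A  A  T  G  G
''  0  1  2  3  4  5  6  7
 T  1  0  1  2  3  4  5  6
 T  2  1  0  1  2  3  4  5
 C  3  2  1  1  2  3  4  5
 G  4  3  2  2  2  3  3  4
 C  5  4  3  3  3  3  4  4
 C  6  5  4  4  4  4  4  5
 G  7  6  5  5  5  5  4  4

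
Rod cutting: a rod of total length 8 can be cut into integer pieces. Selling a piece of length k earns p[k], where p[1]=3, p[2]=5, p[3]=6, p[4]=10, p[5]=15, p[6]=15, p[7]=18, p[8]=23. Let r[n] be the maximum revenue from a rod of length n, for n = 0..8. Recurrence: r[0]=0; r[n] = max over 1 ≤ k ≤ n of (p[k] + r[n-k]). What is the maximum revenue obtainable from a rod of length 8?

24

   n    0    1    2    3    4    5    6    7    8
r[n]    0    3    6    9   12   15   18   21   24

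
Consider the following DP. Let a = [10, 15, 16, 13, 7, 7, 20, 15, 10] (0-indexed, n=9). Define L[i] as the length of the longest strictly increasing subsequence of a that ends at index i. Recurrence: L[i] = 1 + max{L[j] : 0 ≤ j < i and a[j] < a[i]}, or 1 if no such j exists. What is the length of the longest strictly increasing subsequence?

4

   i    0    1    2    3    4    5    6    7    8
a[i]   10   15   16   13    7    7   20   15   10
L[i]    1    2    3    2    1    1    4    3    2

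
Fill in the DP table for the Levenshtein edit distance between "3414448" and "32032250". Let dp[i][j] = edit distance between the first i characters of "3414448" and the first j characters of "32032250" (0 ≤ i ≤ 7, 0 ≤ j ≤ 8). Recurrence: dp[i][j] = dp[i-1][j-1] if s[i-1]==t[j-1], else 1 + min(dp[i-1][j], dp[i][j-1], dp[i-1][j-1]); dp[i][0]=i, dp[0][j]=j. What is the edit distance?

7

   ''  3  2  0  3  2  2  5  0
''  0  1  2  3  4  5  6  7  8
 3  1  0  1  2  3  4  5  6  7
 4  2  1  1  2  3  4  5  6  7
 1  3  2  2  2  3  4  5  6  7
 4  4  3  3  3  3  4  5  6  7
 4  5  4  4  4  4  4  5  6  7
 4  6  5  5  5  5  5  5  6  7
 8  7  6  6  6  6  6  6  6  7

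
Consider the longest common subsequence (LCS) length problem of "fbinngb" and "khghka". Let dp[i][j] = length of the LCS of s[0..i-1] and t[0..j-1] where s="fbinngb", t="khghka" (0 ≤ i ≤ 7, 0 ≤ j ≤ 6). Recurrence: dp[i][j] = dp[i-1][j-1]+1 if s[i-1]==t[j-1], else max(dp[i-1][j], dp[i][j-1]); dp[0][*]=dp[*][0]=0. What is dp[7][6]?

1

   ''  k  h  g  h  k  a
''  0  0  0  0  0  0  0
 f  0  0  0  0  0  0  0
 b  0  0  0  0  0  0  0
 i  0  0  0  0  0  0  0
 n  0  0  0  0  0  0  0
 n  0  0  0  0  0  0  0
 g  0  0  0  1  1  1  1
 b  0  0  0  1  1  1  1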